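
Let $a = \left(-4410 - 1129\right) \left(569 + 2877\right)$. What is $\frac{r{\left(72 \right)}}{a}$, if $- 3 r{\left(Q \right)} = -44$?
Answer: $- \frac{22}{28631091} \approx -7.684 \cdot 10^{-7}$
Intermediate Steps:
$r{\left(Q \right)} = \frac{44}{3}$ ($r{\left(Q \right)} = \left(- \frac{1}{3}\right) \left(-44\right) = \frac{44}{3}$)
$a = -19087394$ ($a = \left(-5539\right) 3446 = -19087394$)
$\frac{r{\left(72 \right)}}{a} = \frac{44}{3 \left(-19087394\right)} = \frac{44}{3} \left(- \frac{1}{19087394}\right) = - \frac{22}{28631091}$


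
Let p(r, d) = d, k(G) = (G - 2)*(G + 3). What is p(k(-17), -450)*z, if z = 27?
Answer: -12150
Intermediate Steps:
k(G) = (-2 + G)*(3 + G)
p(k(-17), -450)*z = -450*27 = -12150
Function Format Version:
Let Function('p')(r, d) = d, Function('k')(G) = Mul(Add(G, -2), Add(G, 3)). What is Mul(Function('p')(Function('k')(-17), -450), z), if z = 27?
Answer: -12150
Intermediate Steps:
Function('k')(G) = Mul(Add(-2, G), Add(3, G))
Mul(Function('p')(Function('k')(-17), -450), z) = Mul(-450, 27) = -12150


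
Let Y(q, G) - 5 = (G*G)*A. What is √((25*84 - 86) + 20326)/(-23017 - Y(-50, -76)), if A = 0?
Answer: -√5585/11511 ≈ -0.0064923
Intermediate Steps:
Y(q, G) = 5 (Y(q, G) = 5 + (G*G)*0 = 5 + G²*0 = 5 + 0 = 5)
√((25*84 - 86) + 20326)/(-23017 - Y(-50, -76)) = √((25*84 - 86) + 20326)/(-23017 - 1*5) = √((2100 - 86) + 20326)/(-23017 - 5) = √(2014 + 20326)/(-23022) = √22340*(-1/23022) = (2*√5585)*(-1/23022) = -√5585/11511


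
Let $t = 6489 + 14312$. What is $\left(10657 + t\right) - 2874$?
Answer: $28584$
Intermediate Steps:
$t = 20801$
$\left(10657 + t\right) - 2874 = \left(10657 + 20801\right) - 2874 = 31458 - 2874 = 28584$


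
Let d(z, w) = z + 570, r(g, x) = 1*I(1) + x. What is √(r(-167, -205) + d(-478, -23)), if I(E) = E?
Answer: 4*I*√7 ≈ 10.583*I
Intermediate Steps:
r(g, x) = 1 + x (r(g, x) = 1*1 + x = 1 + x)
d(z, w) = 570 + z
√(r(-167, -205) + d(-478, -23)) = √((1 - 205) + (570 - 478)) = √(-204 + 92) = √(-112) = 4*I*√7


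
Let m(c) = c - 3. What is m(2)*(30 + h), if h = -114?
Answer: 84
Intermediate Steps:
m(c) = -3 + c
m(2)*(30 + h) = (-3 + 2)*(30 - 114) = -1*(-84) = 84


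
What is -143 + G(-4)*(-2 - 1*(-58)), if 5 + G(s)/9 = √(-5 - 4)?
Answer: -2663 + 1512*I ≈ -2663.0 + 1512.0*I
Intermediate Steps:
G(s) = -45 + 27*I (G(s) = -45 + 9*√(-5 - 4) = -45 + 9*√(-9) = -45 + 9*(3*I) = -45 + 27*I)
-143 + G(-4)*(-2 - 1*(-58)) = -143 + (-45 + 27*I)*(-2 - 1*(-58)) = -143 + (-45 + 27*I)*(-2 + 58) = -143 + (-45 + 27*I)*56 = -143 + (-2520 + 1512*I) = -2663 + 1512*I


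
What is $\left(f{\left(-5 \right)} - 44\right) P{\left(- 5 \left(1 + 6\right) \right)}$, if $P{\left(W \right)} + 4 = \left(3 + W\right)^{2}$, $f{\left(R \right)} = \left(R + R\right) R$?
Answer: $6120$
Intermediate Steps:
$f{\left(R \right)} = 2 R^{2}$ ($f{\left(R \right)} = 2 R R = 2 R^{2}$)
$P{\left(W \right)} = -4 + \left(3 + W\right)^{2}$
$\left(f{\left(-5 \right)} - 44\right) P{\left(- 5 \left(1 + 6\right) \right)} = \left(2 \left(-5\right)^{2} - 44\right) \left(-4 + \left(3 - 5 \left(1 + 6\right)\right)^{2}\right) = \left(2 \cdot 25 - 44\right) \left(-4 + \left(3 - 35\right)^{2}\right) = \left(50 - 44\right) \left(-4 + \left(3 - 35\right)^{2}\right) = 6 \left(-4 + \left(-32\right)^{2}\right) = 6 \left(-4 + 1024\right) = 6 \cdot 1020 = 6120$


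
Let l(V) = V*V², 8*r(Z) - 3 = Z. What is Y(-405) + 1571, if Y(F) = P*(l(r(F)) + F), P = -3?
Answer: 24540107/64 ≈ 3.8344e+5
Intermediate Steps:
r(Z) = 3/8 + Z/8
l(V) = V³
Y(F) = -3*F - 3*(3/8 + F/8)³ (Y(F) = -3*((3/8 + F/8)³ + F) = -3*(F + (3/8 + F/8)³) = -3*F - 3*(3/8 + F/8)³)
Y(-405) + 1571 = (-3*(-405) - 3*(3 - 405)³/512) + 1571 = (1215 - 3/512*(-402)³) + 1571 = (1215 - 3/512*(-64964808)) + 1571 = (1215 + 24361803/64) + 1571 = 24439563/64 + 1571 = 24540107/64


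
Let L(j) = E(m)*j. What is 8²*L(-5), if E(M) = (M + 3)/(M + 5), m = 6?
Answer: -2880/11 ≈ -261.82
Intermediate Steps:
E(M) = (3 + M)/(5 + M)
L(j) = 9*j/11 (L(j) = ((3 + 6)/(5 + 6))*j = (9/11)*j = ((1/11)*9)*j = 9*j/11)
8²*L(-5) = 8²*((9/11)*(-5)) = 64*(-45/11) = -2880/11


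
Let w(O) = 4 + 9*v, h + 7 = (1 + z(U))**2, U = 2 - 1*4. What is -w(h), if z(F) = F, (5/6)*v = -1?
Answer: 34/5 ≈ 6.8000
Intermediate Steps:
v = -6/5 (v = (6/5)*(-1) = -6/5 ≈ -1.2000)
U = -2 (U = 2 - 4 = -2)
h = -6 (h = -7 + (1 - 2)**2 = -7 + (-1)**2 = -7 + 1 = -6)
w(O) = -34/5 (w(O) = 4 + 9*(-6/5) = 4 - 54/5 = -34/5)
-w(h) = -1*(-34/5) = 34/5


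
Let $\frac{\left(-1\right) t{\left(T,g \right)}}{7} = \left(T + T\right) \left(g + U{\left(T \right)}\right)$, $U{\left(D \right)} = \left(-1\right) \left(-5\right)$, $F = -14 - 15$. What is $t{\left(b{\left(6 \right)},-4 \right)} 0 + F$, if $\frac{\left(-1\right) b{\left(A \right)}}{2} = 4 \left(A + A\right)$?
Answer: $-29$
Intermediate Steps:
$b{\left(A \right)} = - 16 A$ ($b{\left(A \right)} = - 2 \cdot 4 \left(A + A\right) = - 2 \cdot 4 \cdot 2 A = - 2 \cdot 8 A = - 16 A$)
$F = -29$ ($F = -14 - 15 = -29$)
$U{\left(D \right)} = 5$
$t{\left(T,g \right)} = - 14 T \left(5 + g\right)$ ($t{\left(T,g \right)} = - 7 \left(T + T\right) \left(g + 5\right) = - 7 \cdot 2 T \left(5 + g\right) = - 14 T \left(5 + g\right)$)
$t{\left(b{\left(6 \right)},-4 \right)} 0 + F = - 14 \left(\left(-16\right) 6\right) \left(5 - 4\right) 0 - 29 = \left(-14\right) \left(-96\right) 1 \cdot 0 - 29 = 1344 \cdot 0 - 29 = 0 - 29 = -29$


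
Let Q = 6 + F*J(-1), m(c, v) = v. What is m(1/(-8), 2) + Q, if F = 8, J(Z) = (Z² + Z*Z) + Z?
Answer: 16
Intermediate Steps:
J(Z) = Z + 2*Z² (J(Z) = (Z² + Z²) + Z = 2*Z² + Z = Z + 2*Z²)
Q = 14 (Q = 6 + 8*(-(1 + 2*(-1))) = 6 + 8*(-(1 - 2)) = 6 + 8*(-1*(-1)) = 6 + 8*1 = 6 + 8 = 14)
m(1/(-8), 2) + Q = 2 + 14 = 16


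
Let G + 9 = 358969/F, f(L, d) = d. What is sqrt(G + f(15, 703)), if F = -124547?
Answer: sqrt(10720588403003)/124547 ≈ 26.289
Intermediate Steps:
G = -1479892/124547 (G = -9 + 358969/(-124547) = -9 + 358969*(-1/124547) = -9 - 358969/124547 = -1479892/124547 ≈ -11.882)
sqrt(G + f(15, 703)) = sqrt(-1479892/124547 + 703) = sqrt(86076649/124547) = sqrt(10720588403003)/124547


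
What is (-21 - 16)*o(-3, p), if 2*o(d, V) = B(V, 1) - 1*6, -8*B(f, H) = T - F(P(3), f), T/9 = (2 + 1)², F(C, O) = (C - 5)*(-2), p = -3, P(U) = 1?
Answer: 4477/16 ≈ 279.81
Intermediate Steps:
F(C, O) = 10 - 2*C (F(C, O) = (-5 + C)*(-2) = 10 - 2*C)
T = 81 (T = 9*(2 + 1)² = 9*3² = 9*9 = 81)
B(f, H) = -73/8 (B(f, H) = -(81 - (10 - 2*1))/8 = -(81 - (10 - 2))/8 = -(81 - 1*8)/8 = -(81 - 8)/8 = -⅛*73 = -73/8)
o(d, V) = -121/16 (o(d, V) = (-73/8 - 1*6)/2 = (-73/8 - 6)/2 = (½)*(-121/8) = -121/16)
(-21 - 16)*o(-3, p) = (-21 - 16)*(-121/16) = -37*(-121/16) = 4477/16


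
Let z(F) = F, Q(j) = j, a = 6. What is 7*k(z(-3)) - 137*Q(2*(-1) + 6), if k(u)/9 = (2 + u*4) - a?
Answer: -1556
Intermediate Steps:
k(u) = -36 + 36*u (k(u) = 9*((2 + u*4) - 1*6) = 9*((2 + 4*u) - 6) = 9*(-4 + 4*u) = -36 + 36*u)
7*k(z(-3)) - 137*Q(2*(-1) + 6) = 7*(-36 + 36*(-3)) - 137*(2*(-1) + 6) = 7*(-36 - 108) - 137*(-2 + 6) = 7*(-144) - 137*4 = -1008 - 548 = -1556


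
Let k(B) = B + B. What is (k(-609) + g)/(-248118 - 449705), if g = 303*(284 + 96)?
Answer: -113922/697823 ≈ -0.16325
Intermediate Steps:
k(B) = 2*B
g = 115140 (g = 303*380 = 115140)
(k(-609) + g)/(-248118 - 449705) = (2*(-609) + 115140)/(-248118 - 449705) = (-1218 + 115140)/(-697823) = 113922*(-1/697823) = -113922/697823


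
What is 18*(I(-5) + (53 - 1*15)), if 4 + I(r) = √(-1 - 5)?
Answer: 612 + 18*I*√6 ≈ 612.0 + 44.091*I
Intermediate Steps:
I(r) = -4 + I*√6 (I(r) = -4 + √(-1 - 5) = -4 + √(-6) = -4 + I*√6)
18*(I(-5) + (53 - 1*15)) = 18*((-4 + I*√6) + (53 - 1*15)) = 18*((-4 + I*√6) + (53 - 15)) = 18*((-4 + I*√6) + 38) = 18*(34 + I*√6) = 612 + 18*I*√6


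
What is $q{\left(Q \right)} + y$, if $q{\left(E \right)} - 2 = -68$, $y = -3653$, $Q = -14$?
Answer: $-3719$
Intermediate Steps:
$q{\left(E \right)} = -66$ ($q{\left(E \right)} = 2 - 68 = -66$)
$q{\left(Q \right)} + y = -66 - 3653 = -3719$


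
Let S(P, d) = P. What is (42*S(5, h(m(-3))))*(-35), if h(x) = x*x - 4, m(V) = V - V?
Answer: -7350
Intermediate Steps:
m(V) = 0
h(x) = -4 + x² (h(x) = x² - 4 = -4 + x²)
(42*S(5, h(m(-3))))*(-35) = (42*5)*(-35) = 210*(-35) = -7350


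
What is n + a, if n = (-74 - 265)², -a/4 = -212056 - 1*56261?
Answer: 1188189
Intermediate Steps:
a = 1073268 (a = -4*(-212056 - 1*56261) = -4*(-212056 - 56261) = -4*(-268317) = 1073268)
n = 114921 (n = (-339)² = 114921)
n + a = 114921 + 1073268 = 1188189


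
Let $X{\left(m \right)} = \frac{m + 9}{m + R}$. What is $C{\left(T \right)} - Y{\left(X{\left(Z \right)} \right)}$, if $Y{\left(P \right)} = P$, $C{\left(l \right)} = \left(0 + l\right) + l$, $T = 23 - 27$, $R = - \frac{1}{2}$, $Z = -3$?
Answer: $- \frac{44}{7} \approx -6.2857$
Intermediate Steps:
$R = - \frac{1}{2}$ ($R = \left(-1\right) \frac{1}{2} = - \frac{1}{2} \approx -0.5$)
$X{\left(m \right)} = \frac{9 + m}{- \frac{1}{2} + m}$ ($X{\left(m \right)} = \frac{m + 9}{m - \frac{1}{2}} = \frac{9 + m}{- \frac{1}{2} + m}$)
$T = -4$
$C{\left(l \right)} = 2 l$ ($C{\left(l \right)} = l + l = 2 l$)
$C{\left(T \right)} - Y{\left(X{\left(Z \right)} \right)} = 2 \left(-4\right) - \frac{2 \left(9 - 3\right)}{-1 + 2 \left(-3\right)} = -8 - 2 \frac{1}{-1 - 6} \cdot 6 = -8 - 2 \frac{1}{-7} \cdot 6 = -8 - 2 \left(- \frac{1}{7}\right) 6 = -8 - - \frac{12}{7} = -8 + \frac{12}{7} = - \frac{44}{7}$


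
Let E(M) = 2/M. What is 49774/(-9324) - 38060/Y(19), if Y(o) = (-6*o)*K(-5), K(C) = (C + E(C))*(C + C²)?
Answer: -3360031/398601 ≈ -8.4296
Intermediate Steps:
K(C) = (C + C²)*(C + 2/C) (K(C) = (C + 2/C)*(C + C²) = (C + C²)*(C + 2/C))
Y(o) = 648*o (Y(o) = (-6*o)*(2 - 5*(2 - 5 + (-5)²)) = (-6*o)*(2 - 5*(2 - 5 + 25)) = (-6*o)*(2 - 5*22) = (-6*o)*(2 - 110) = -6*o*(-108) = 648*o)
49774/(-9324) - 38060/Y(19) = 49774/(-9324) - 38060/(648*19) = 49774*(-1/9324) - 38060/12312 = -24887/4662 - 38060*1/12312 = -24887/4662 - 9515/3078 = -3360031/398601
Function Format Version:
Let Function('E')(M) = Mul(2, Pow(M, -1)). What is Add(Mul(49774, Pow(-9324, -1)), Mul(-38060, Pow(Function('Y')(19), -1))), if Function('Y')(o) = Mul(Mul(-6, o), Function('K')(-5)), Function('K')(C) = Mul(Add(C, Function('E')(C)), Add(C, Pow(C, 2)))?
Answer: Rational(-3360031, 398601) ≈ -8.4296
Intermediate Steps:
Function('K')(C) = Mul(Add(C, Pow(C, 2)), Add(C, Mul(2, Pow(C, -1)))) (Function('K')(C) = Mul(Add(C, Mul(2, Pow(C, -1))), Add(C, Pow(C, 2))) = Mul(Add(C, Pow(C, 2)), Add(C, Mul(2, Pow(C, -1)))))
Function('Y')(o) = Mul(648, o) (Function('Y')(o) = Mul(Mul(-6, o), Add(2, Mul(-5, Add(2, -5, Pow(-5, 2))))) = Mul(Mul(-6, o), Add(2, Mul(-5, Add(2, -5, 25)))) = Mul(Mul(-6, o), Add(2, Mul(-5, 22))) = Mul(Mul(-6, o), Add(2, -110)) = Mul(Mul(-6, o), -108) = Mul(648, o))
Add(Mul(49774, Pow(-9324, -1)), Mul(-38060, Pow(Function('Y')(19), -1))) = Add(Mul(49774, Pow(-9324, -1)), Mul(-38060, Pow(Mul(648, 19), -1))) = Add(Mul(49774, Rational(-1, 9324)), Mul(-38060, Pow(12312, -1))) = Add(Rational(-24887, 4662), Mul(-38060, Rational(1, 12312))) = Add(Rational(-24887, 4662), Rational(-9515, 3078)) = Rational(-3360031, 398601)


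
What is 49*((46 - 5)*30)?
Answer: 60270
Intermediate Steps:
49*((46 - 5)*30) = 49*(41*30) = 49*1230 = 60270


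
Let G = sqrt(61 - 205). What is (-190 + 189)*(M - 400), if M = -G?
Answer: 400 + 12*I ≈ 400.0 + 12.0*I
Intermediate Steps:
G = 12*I (G = sqrt(-144) = 12*I ≈ 12.0*I)
M = -12*I ≈ -12.0*I
(-190 + 189)*(M - 400) = (-190 + 189)*(-12*I - 400) = -(-400 - 12*I) = 400 + 12*I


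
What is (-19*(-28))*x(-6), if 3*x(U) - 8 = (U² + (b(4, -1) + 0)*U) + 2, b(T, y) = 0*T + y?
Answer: 27664/3 ≈ 9221.3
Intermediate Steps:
b(T, y) = y (b(T, y) = 0 + y = y)
x(U) = 10/3 - U/3 + U²/3 (x(U) = 8/3 + ((U² + (-1 + 0)*U) + 2)/3 = 8/3 + ((U² - U) + 2)/3 = 8/3 + (2 + U² - U)/3 = 8/3 + (⅔ - U/3 + U²/3) = 10/3 - U/3 + U²/3)
(-19*(-28))*x(-6) = (-19*(-28))*(10/3 - ⅓*(-6) + (⅓)*(-6)²) = 532*(10/3 + 2 + (⅓)*36) = 532*(10/3 + 2 + 12) = 532*(52/3) = 27664/3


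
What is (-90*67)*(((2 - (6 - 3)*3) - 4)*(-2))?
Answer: -132660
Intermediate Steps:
(-90*67)*(((2 - (6 - 3)*3) - 4)*(-2)) = -6030*((2 - 3*3) - 4)*(-2) = -6030*((2 - 1*9) - 4)*(-2) = -6030*((2 - 9) - 4)*(-2) = -6030*(-7 - 4)*(-2) = -(-66330)*(-2) = -6030*22 = -132660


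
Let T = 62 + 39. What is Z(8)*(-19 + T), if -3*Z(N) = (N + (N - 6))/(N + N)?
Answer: -205/12 ≈ -17.083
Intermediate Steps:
Z(N) = -(-6 + 2*N)/(6*N) (Z(N) = -(N + (N - 6))/(3*(N + N)) = -(N + (-6 + N))/(3*(2*N)) = -(-6 + 2*N)*1/(2*N)/3 = -(-6 + 2*N)/(6*N))
T = 101
Z(8)*(-19 + T) = ((⅓)*(3 - 1*8)/8)*(-19 + 101) = ((⅓)*(⅛)*(3 - 8))*82 = ((⅓)*(⅛)*(-5))*82 = -5/24*82 = -205/12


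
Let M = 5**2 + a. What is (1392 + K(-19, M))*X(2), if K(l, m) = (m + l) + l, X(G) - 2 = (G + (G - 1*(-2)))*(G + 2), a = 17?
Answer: 36296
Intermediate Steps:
X(G) = 2 + (2 + G)*(2 + 2*G) (X(G) = 2 + (G + (G - 1*(-2)))*(G + 2) = 2 + (G + (G + 2))*(2 + G) = 2 + (G + (2 + G))*(2 + G) = 2 + (2 + 2*G)*(2 + G) = 2 + (2 + G)*(2 + 2*G))
M = 42 (M = 5**2 + 17 = 25 + 17 = 42)
K(l, m) = m + 2*l (K(l, m) = (l + m) + l = m + 2*l)
(1392 + K(-19, M))*X(2) = (1392 + (42 + 2*(-19)))*(6 + 2*2**2 + 6*2) = (1392 + (42 - 38))*(6 + 2*4 + 12) = (1392 + 4)*(6 + 8 + 12) = 1396*26 = 36296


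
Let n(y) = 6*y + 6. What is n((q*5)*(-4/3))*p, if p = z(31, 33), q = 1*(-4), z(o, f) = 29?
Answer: 4814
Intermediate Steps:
q = -4
n(y) = 6 + 6*y
p = 29
n((q*5)*(-4/3))*p = (6 + 6*((-4*5)*(-4/3)))*29 = (6 + 6*(-(-80)/3))*29 = (6 + 6*(-20*(-4/3)))*29 = (6 + 6*(80/3))*29 = (6 + 160)*29 = 166*29 = 4814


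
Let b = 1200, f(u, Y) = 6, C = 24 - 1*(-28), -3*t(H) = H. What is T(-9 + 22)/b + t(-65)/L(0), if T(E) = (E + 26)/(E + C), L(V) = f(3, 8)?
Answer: 65009/18000 ≈ 3.6116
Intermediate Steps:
t(H) = -H/3
C = 52 (C = 24 + 28 = 52)
L(V) = 6
T(E) = (26 + E)/(52 + E) (T(E) = (E + 26)/(E + 52) = (26 + E)/(52 + E))
T(-9 + 22)/b + t(-65)/L(0) = ((26 + (-9 + 22))/(52 + (-9 + 22)))/1200 - ⅓*(-65)/6 = ((26 + 13)/(52 + 13))*(1/1200) + (65/3)*(⅙) = (39/65)*(1/1200) + 65/18 = ((1/65)*39)*(1/1200) + 65/18 = (⅗)*(1/1200) + 65/18 = 1/2000 + 65/18 = 65009/18000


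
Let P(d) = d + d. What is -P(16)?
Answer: -32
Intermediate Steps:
P(d) = 2*d
-P(16) = -2*16 = -1*32 = -32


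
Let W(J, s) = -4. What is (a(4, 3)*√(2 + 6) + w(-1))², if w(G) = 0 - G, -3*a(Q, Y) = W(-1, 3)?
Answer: 137/9 + 16*√2/3 ≈ 22.765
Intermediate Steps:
a(Q, Y) = 4/3 (a(Q, Y) = -⅓*(-4) = 4/3)
w(G) = -G
(a(4, 3)*√(2 + 6) + w(-1))² = (4*√(2 + 6)/3 - 1*(-1))² = (4*√8/3 + 1)² = (4*(2*√2)/3 + 1)² = (8*√2/3 + 1)² = (1 + 8*√2/3)²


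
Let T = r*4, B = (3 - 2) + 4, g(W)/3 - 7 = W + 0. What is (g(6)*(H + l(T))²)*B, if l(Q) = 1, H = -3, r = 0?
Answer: 780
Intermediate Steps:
g(W) = 21 + 3*W (g(W) = 21 + 3*(W + 0) = 21 + 3*W)
B = 5 (B = 1 + 4 = 5)
T = 0 (T = 0*4 = 0)
(g(6)*(H + l(T))²)*B = ((21 + 3*6)*(-3 + 1)²)*5 = ((21 + 18)*(-2)²)*5 = (39*4)*5 = 156*5 = 780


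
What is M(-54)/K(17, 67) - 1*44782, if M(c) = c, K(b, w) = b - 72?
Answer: -2462956/55 ≈ -44781.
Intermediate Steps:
K(b, w) = -72 + b
M(-54)/K(17, 67) - 1*44782 = -54/(-72 + 17) - 1*44782 = -54/(-55) - 44782 = -54*(-1/55) - 44782 = 54/55 - 44782 = -2462956/55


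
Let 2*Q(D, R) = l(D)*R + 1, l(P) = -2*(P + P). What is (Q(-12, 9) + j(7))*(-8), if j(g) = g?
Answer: -1788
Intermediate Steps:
l(P) = -4*P
Q(D, R) = 1/2 - 2*D*R (Q(D, R) = ((-4*D)*R + 1)/2 = (-4*D*R + 1)/2 = (1 - 4*D*R)/2 = 1/2 - 2*D*R)
(Q(-12, 9) + j(7))*(-8) = ((1/2 - 2*(-12)*9) + 7)*(-8) = ((1/2 + 216) + 7)*(-8) = (433/2 + 7)*(-8) = (447/2)*(-8) = -1788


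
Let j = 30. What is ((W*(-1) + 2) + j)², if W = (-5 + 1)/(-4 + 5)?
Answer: 1296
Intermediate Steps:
W = -4 (W = -4/1 = -4*1 = -4)
((W*(-1) + 2) + j)² = ((-4*(-1) + 2) + 30)² = ((4 + 2) + 30)² = (6 + 30)² = 36² = 1296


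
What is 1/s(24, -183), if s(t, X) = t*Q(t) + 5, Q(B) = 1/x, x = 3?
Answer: 1/13 ≈ 0.076923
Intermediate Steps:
Q(B) = ⅓ (Q(B) = 1/3 = ⅓)
s(t, X) = 5 + t/3 (s(t, X) = t*(⅓) + 5 = t/3 + 5 = 5 + t/3)
1/s(24, -183) = 1/(5 + (⅓)*24) = 1/(5 + 8) = 1/13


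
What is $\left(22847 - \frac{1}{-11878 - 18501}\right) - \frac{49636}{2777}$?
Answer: $\frac{1925921759834}{84362483} \approx 22829.0$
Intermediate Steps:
$\left(22847 - \frac{1}{-11878 - 18501}\right) - \frac{49636}{2777} = \left(22847 - \frac{1}{-30379}\right) - \frac{49636}{2777} = \left(22847 - - \frac{1}{30379}\right) - \frac{49636}{2777} = \left(22847 + \frac{1}{30379}\right) - \frac{49636}{2777} = \frac{694069014}{30379} - \frac{49636}{2777} = \frac{1925921759834}{84362483}$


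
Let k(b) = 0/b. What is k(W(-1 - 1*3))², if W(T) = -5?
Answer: 0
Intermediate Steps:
k(b) = 0
k(W(-1 - 1*3))² = 0² = 0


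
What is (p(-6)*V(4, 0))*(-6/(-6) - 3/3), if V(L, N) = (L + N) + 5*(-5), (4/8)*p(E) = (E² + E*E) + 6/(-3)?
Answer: 0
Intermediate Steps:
p(E) = -4 + 4*E² (p(E) = 2*((E² + E*E) + 6/(-3)) = 2*((E² + E²) + 6*(-⅓)) = 2*(2*E² - 2) = 2*(-2 + 2*E²) = -4 + 4*E²)
V(L, N) = -25 + L + N (V(L, N) = (L + N) - 25 = -25 + L + N)
(p(-6)*V(4, 0))*(-6/(-6) - 3/3) = ((-4 + 4*(-6)²)*(-25 + 4 + 0))*(-6/(-6) - 3/3) = ((-4 + 4*36)*(-21))*(-6*(-⅙) - 3*⅓) = ((-4 + 144)*(-21))*(1 - 1) = (140*(-21))*0 = -2940*0 = 0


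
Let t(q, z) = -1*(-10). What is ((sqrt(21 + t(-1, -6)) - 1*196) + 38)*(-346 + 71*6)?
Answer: -12640 + 80*sqrt(31) ≈ -12195.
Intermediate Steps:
t(q, z) = 10
((sqrt(21 + t(-1, -6)) - 1*196) + 38)*(-346 + 71*6) = ((sqrt(21 + 10) - 1*196) + 38)*(-346 + 71*6) = ((sqrt(31) - 196) + 38)*(-346 + 426) = ((-196 + sqrt(31)) + 38)*80 = (-158 + sqrt(31))*80 = -12640 + 80*sqrt(31)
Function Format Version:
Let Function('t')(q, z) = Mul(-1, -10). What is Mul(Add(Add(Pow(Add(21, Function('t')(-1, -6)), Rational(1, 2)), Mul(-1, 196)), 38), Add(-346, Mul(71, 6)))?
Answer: Add(-12640, Mul(80, Pow(31, Rational(1, 2)))) ≈ -12195.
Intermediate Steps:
Function('t')(q, z) = 10
Mul(Add(Add(Pow(Add(21, Function('t')(-1, -6)), Rational(1, 2)), Mul(-1, 196)), 38), Add(-346, Mul(71, 6))) = Mul(Add(Add(Pow(Add(21, 10), Rational(1, 2)), Mul(-1, 196)), 38), Add(-346, Mul(71, 6))) = Mul(Add(Add(Pow(31, Rational(1, 2)), -196), 38), Add(-346, 426)) = Mul(Add(Add(-196, Pow(31, Rational(1, 2))), 38), 80) = Mul(Add(-158, Pow(31, Rational(1, 2))), 80) = Add(-12640, Mul(80, Pow(31, Rational(1, 2))))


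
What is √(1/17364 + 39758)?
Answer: 7*√61160075517/8682 ≈ 199.39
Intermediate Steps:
√(1/17364 + 39758) = √(690357913/17364) = 7*√61160075517/8682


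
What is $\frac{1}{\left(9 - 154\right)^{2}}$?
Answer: $\frac{1}{21025} \approx 4.7562 \cdot 10^{-5}$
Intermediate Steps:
$\frac{1}{\left(9 - 154\right)^{2}} = \frac{1}{\left(-145\right)^{2}} = \frac{1}{21025}$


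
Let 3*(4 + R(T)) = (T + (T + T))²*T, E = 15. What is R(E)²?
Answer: 102434641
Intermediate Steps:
R(T) = -4 + 3*T³ (R(T) = -4 + ((T + (T + T))²*T)/3 = -4 + ((T + 2*T)²*T)/3 = -4 + ((3*T)²*T)/3 = -4 + ((9*T²)*T)/3 = -4 + (9*T³)/3 = -4 + 3*T³)
R(E)² = (-4 + 3*15³)² = (-4 + 3*3375)² = (-4 + 10125)² = 10121² = 102434641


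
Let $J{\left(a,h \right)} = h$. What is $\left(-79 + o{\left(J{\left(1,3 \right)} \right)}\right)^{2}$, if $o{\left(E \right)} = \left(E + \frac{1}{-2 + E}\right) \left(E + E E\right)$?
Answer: $961$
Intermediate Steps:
$o{\left(E \right)} = \left(E + E^{2}\right) \left(E + \frac{1}{-2 + E}\right)$ ($o{\left(E \right)} = \left(E + \frac{1}{-2 + E}\right) \left(E + E^{2}\right) = \left(E + E^{2}\right) \left(E + \frac{1}{-2 + E}\right)$)
$\left(-79 + o{\left(J{\left(1,3 \right)} \right)}\right)^{2} = \left(-79 + \frac{3 \left(1 + 3^{3} - 3 - 3^{2}\right)}{-2 + 3}\right)^{2} = \left(-79 + \frac{3 \left(1 + 27 - 3 - 9\right)}{1}\right)^{2} = \left(-79 + 3 \cdot 1 \left(1 + 27 - 3 - 9\right)\right)^{2} = \left(-79 + 3 \cdot 1 \cdot 16\right)^{2} = \left(-79 + 48\right)^{2} = \left(-31\right)^{2} = 961$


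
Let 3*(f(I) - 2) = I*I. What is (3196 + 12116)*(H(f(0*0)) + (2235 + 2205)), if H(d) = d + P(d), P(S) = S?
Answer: 68046528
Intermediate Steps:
f(I) = 2 + I²/3 (f(I) = 2 + (I*I)/3 = 2 + I²/3)
H(d) = 2*d (H(d) = d + d = 2*d)
(3196 + 12116)*(H(f(0*0)) + (2235 + 2205)) = (3196 + 12116)*(2*(2 + (0*0)²/3) + (2235 + 2205)) = 15312*(2*(2 + (⅓)*0²) + 4440) = 15312*(2*(2 + (⅓)*0) + 4440) = 15312*(2*(2 + 0) + 4440) = 15312*(2*2 + 4440) = 15312*(4 + 4440) = 15312*4444 = 68046528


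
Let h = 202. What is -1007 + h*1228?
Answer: 247049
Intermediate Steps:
-1007 + h*1228 = -1007 + 202*1228 = -1007 + 248056 = 247049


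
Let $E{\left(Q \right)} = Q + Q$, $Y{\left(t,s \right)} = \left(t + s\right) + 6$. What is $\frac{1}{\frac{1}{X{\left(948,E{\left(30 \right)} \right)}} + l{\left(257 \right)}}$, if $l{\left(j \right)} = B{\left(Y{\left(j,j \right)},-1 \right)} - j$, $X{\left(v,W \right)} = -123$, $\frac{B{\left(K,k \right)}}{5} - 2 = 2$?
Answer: $- \frac{123}{29152} \approx -0.0042193$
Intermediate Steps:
$Y{\left(t,s \right)} = 6 + s + t$ ($Y{\left(t,s \right)} = \left(s + t\right) + 6 = 6 + s + t$)
$E{\left(Q \right)} = 2 Q$
$B{\left(K,k \right)} = 20$ ($B{\left(K,k \right)} = 10 + 5 \cdot 2 = 10 + 10 = 20$)
$l{\left(j \right)} = 20 - j$
$\frac{1}{\frac{1}{X{\left(948,E{\left(30 \right)} \right)}} + l{\left(257 \right)}} = \frac{1}{\frac{1}{-123} + \left(20 - 257\right)} = \frac{1}{- \frac{1}{123} + \left(20 - 257\right)} = \frac{1}{- \frac{1}{123} - 237} = \frac{1}{- \frac{29152}{123}} = - \frac{123}{29152}$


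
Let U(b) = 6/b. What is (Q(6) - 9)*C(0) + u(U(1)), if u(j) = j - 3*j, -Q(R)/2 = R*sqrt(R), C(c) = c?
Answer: -12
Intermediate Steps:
Q(R) = -2*R**(3/2) (Q(R) = -2*R*sqrt(R) = -2*R**(3/2))
u(j) = -2*j
(Q(6) - 9)*C(0) + u(U(1)) = (-12*sqrt(6) - 9)*0 - 12/1 = (-12*sqrt(6) - 9)*0 - 12 = (-12*sqrt(6) - 9)*0 - 2*6 = (-9 - 12*sqrt(6))*0 - 12 = 0 - 12 = -12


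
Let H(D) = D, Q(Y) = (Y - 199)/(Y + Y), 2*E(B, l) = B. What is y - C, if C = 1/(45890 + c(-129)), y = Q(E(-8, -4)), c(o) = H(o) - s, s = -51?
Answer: 2324957/91624 ≈ 25.375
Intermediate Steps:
E(B, l) = B/2
Q(Y) = (-199 + Y)/(2*Y) (Q(Y) = (-199 + Y)/((2*Y)) = (-199 + Y)*(1/(2*Y)) = (-199 + Y)/(2*Y))
c(o) = 51 + o (c(o) = o - 1*(-51) = o + 51 = 51 + o)
y = 203/8 (y = (-199 + (½)*(-8))/(2*(((½)*(-8)))) = (½)*(-199 - 4)/(-4) = (½)*(-¼)*(-203) = 203/8 ≈ 25.375)
C = 1/45812 (C = 1/(45890 + (51 - 129)) = 1/(45890 - 78) = 1/45812 ≈ 2.1828e-5)
y - C = 203/8 - 1*1/45812 = 203/8 - 1/45812 = 2324957/91624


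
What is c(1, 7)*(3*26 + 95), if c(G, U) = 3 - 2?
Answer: 173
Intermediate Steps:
c(G, U) = 1
c(1, 7)*(3*26 + 95) = 1*(3*26 + 95) = 1*(78 + 95) = 1*173 = 173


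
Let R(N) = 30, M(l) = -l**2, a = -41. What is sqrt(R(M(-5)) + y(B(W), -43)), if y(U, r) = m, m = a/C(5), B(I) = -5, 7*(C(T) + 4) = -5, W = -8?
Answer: sqrt(42141)/33 ≈ 6.2207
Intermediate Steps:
C(T) = -33/7 (C(T) = -4 + (1/7)*(-5) = -4 - 5/7 = -33/7)
m = 287/33 (m = -41/(-33/7) = -41*(-7/33) = 287/33 ≈ 8.6970)
y(U, r) = 287/33
sqrt(R(M(-5)) + y(B(W), -43)) = sqrt(30 + 287/33) = sqrt(1277/33) = sqrt(42141)/33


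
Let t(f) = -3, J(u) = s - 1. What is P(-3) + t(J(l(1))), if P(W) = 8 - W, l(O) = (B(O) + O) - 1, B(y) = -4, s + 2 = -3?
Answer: 8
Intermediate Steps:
s = -5 (s = -2 - 3 = -5)
l(O) = -5 + O (l(O) = (-4 + O) - 1 = -5 + O)
J(u) = -6 (J(u) = -5 - 1 = -6)
P(-3) + t(J(l(1))) = (8 - 1*(-3)) - 3 = (8 + 3) - 3 = 11 - 3 = 8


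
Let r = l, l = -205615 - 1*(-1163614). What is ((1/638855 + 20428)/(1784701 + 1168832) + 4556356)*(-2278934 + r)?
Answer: -9832438508993971519437/1633661753 ≈ -6.0187e+12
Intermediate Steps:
l = 957999 (l = -205615 + 1163614 = 957999)
r = 957999
((1/638855 + 20428)/(1784701 + 1168832) + 4556356)*(-2278934 + r) = ((1/638855 + 20428)/(1784701 + 1168832) + 4556356)*(-2278934 + 957999) = ((1/638855 + 20428)/2953533 + 4556356)*(-1320935) = ((13050529941/638855)*(1/2953533) + 4556356)*(-1320935) = (4350176647/628959774905 + 4556356)*(-1320935) = (2865764648497222827/628959774905)*(-1320935) = -9832438508993971519437/1633661753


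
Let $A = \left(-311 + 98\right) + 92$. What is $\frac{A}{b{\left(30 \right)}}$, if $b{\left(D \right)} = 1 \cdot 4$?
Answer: $- \frac{121}{4} \approx -30.25$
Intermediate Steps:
$b{\left(D \right)} = 4$
$A = -121$ ($A = -213 + 92 = -121$)
$\frac{A}{b{\left(30 \right)}} = - \frac{121}{4}$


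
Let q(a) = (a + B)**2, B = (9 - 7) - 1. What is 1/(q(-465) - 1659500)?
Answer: -1/1444204 ≈ -6.9242e-7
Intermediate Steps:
B = 1 (B = 2 - 1 = 1)
q(a) = (1 + a)**2 (q(a) = (a + 1)**2 = (1 + a)**2)
1/(q(-465) - 1659500) = 1/((1 - 465)**2 - 1659500) = 1/((-464)**2 - 1659500) = 1/(215296 - 1659500) = 1/(-1444204) = -1/1444204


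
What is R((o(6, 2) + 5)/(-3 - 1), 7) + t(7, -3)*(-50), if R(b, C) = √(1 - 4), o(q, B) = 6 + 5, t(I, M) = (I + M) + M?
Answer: -50 + I*√3 ≈ -50.0 + 1.732*I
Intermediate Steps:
t(I, M) = I + 2*M
o(q, B) = 11
R(b, C) = I*√3 (R(b, C) = √(-3) = I*√3)
R((o(6, 2) + 5)/(-3 - 1), 7) + t(7, -3)*(-50) = I*√3 + (7 + 2*(-3))*(-50) = I*√3 + (7 - 6)*(-50) = I*√3 + 1*(-50) = I*√3 - 50 = -50 + I*√3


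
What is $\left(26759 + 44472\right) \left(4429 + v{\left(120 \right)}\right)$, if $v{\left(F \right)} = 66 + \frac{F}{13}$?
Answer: $\frac{4170931205}{13} \approx 3.2084 \cdot 10^{8}$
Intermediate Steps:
$v{\left(F \right)} = 66 + \frac{F}{13}$ ($v{\left(F \right)} = 66 + F \frac{1}{13} = 66 + \frac{F}{13}$)
$\left(26759 + 44472\right) \left(4429 + v{\left(120 \right)}\right) = \left(26759 + 44472\right) \left(4429 + \left(66 + \frac{1}{13} \cdot 120\right)\right) = 71231 \left(4429 + \left(66 + \frac{120}{13}\right)\right) = 71231 \left(4429 + \frac{978}{13}\right) = 71231 \cdot \frac{58555}{13} = \frac{4170931205}{13}$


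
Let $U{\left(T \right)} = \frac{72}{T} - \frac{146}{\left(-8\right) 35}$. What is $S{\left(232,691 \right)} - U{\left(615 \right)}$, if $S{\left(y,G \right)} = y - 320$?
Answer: $- \frac{101757}{1148} \approx -88.639$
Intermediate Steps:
$S{\left(y,G \right)} = -320 + y$
$U{\left(T \right)} = \frac{73}{140} + \frac{72}{T}$ ($U{\left(T \right)} = \frac{72}{T} - \frac{146}{-280} = \frac{72}{T} - - \frac{73}{140} = \frac{72}{T} + \frac{73}{140} = \frac{73}{140} + \frac{72}{T}$)
$S{\left(232,691 \right)} - U{\left(615 \right)} = \left(-320 + 232\right) - \left(\frac{73}{140} + \frac{72}{615}\right) = -88 - \left(\frac{73}{140} + 72 \cdot \frac{1}{615}\right) = -88 - \left(\frac{73}{140} + \frac{24}{205}\right) = -88 - \frac{733}{1148} = - \frac{101757}{1148}$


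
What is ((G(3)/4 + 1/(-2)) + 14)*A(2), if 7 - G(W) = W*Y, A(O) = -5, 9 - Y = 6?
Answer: -65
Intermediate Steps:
Y = 3 (Y = 9 - 1*6 = 9 - 6 = 3)
G(W) = 7 - 3*W (G(W) = 7 - W*3 = 7 - 3*W)
((G(3)/4 + 1/(-2)) + 14)*A(2) = (((7 - 3*3)/4 + 1/(-2)) + 14)*(-5) = (((7 - 9)*(¼) + 1*(-½)) + 14)*(-5) = ((-2*¼ - ½) + 14)*(-5) = ((-½ - ½) + 14)*(-5) = (-1 + 14)*(-5) = 13*(-5) = -65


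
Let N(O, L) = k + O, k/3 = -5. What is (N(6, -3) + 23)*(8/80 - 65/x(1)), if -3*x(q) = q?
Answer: 13657/5 ≈ 2731.4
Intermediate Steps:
k = -15 (k = 3*(-5) = -15)
x(q) = -q/3
N(O, L) = -15 + O
(N(6, -3) + 23)*(8/80 - 65/x(1)) = ((-15 + 6) + 23)*(8/80 - 65/((-⅓*1))) = (-9 + 23)*(8*(1/80) - 65/(-⅓)) = 14*(⅒ - 65*(-3)) = 14*(⅒ + 195) = 14*(1951/10) = 13657/5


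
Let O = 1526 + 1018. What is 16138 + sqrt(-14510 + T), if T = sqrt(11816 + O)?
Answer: 16138 + sqrt(-14510 + 2*sqrt(3590)) ≈ 16138.0 + 119.96*I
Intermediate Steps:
O = 2544
T = 2*sqrt(3590) (T = sqrt(11816 + 2544) = sqrt(14360) = 2*sqrt(3590) ≈ 119.83)
16138 + sqrt(-14510 + T) = 16138 + sqrt(-14510 + 2*sqrt(3590))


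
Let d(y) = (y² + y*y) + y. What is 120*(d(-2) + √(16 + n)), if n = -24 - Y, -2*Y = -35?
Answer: 720 + 60*I*√102 ≈ 720.0 + 605.97*I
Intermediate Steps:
Y = 35/2 (Y = -½*(-35) = 35/2 ≈ 17.500)
n = -83/2 (n = -24 - 1*35/2 = -24 - 35/2 = -83/2 ≈ -41.500)
d(y) = y + 2*y² (d(y) = (y² + y²) + y = 2*y² + y = y + 2*y²)
120*(d(-2) + √(16 + n)) = 120*(-2*(1 + 2*(-2)) + √(16 - 83/2)) = 120*(-2*(1 - 4) + √(-51/2)) = 120*(-2*(-3) + I*√102/2) = 120*(6 + I*√102/2) = 720 + 60*I*√102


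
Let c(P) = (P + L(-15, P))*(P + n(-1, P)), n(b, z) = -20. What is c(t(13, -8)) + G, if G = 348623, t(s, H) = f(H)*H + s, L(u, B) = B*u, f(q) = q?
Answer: 287177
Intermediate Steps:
t(s, H) = s + H**2 (t(s, H) = H*H + s = H**2 + s = s + H**2)
c(P) = -14*P*(-20 + P) (c(P) = (P + P*(-15))*(P - 20) = (P - 15*P)*(-20 + P) = (-14*P)*(-20 + P) = -14*P*(-20 + P))
c(t(13, -8)) + G = 14*(13 + (-8)**2)*(20 - (13 + (-8)**2)) + 348623 = 14*(13 + 64)*(20 - (13 + 64)) + 348623 = 14*77*(20 - 1*77) + 348623 = 14*77*(20 - 77) + 348623 = 14*77*(-57) + 348623 = -61446 + 348623 = 287177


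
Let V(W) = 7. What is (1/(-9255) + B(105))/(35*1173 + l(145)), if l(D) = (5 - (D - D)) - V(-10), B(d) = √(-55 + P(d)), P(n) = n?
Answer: -1/379945515 + 5*√2/41053 ≈ 0.00017224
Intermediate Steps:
B(d) = √(-55 + d)
l(D) = -2 (l(D) = (5 - (D - D)) - 1*7 = (5 - 1*0) - 7 = (5 + 0) - 7 = 5 - 7 = -2)
(1/(-9255) + B(105))/(35*1173 + l(145)) = (1/(-9255) + √(-55 + 105))/(35*1173 - 2) = (-1/9255 + √50)/(41055 - 2) = (-1/9255 + 5*√2)/41053 = (-1/9255 + 5*√2)*(1/41053) = -1/379945515 + 5*√2/41053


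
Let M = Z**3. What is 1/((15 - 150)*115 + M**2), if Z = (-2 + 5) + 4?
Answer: 1/102124 ≈ 9.7920e-6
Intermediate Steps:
Z = 7 (Z = 3 + 4 = 7)
M = 343 (M = 7**3 = 343)
1/((15 - 150)*115 + M**2) = 1/((15 - 150)*115 + 343**2) = 1/(-135*115 + 117649) = 1/(-15525 + 117649) = 1/102124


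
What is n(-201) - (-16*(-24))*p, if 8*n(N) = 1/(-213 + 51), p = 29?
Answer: -14432257/1296 ≈ -11136.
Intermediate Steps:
n(N) = -1/1296 (n(N) = 1/(8*(-213 + 51)) = (1/8)/(-162) = (1/8)*(-1/162) = -1/1296)
n(-201) - (-16*(-24))*p = -1/1296 - (-16*(-24))*29 = -1/1296 - 384*29 = -1/1296 - 1*11136 = -1/1296 - 11136 = -14432257/1296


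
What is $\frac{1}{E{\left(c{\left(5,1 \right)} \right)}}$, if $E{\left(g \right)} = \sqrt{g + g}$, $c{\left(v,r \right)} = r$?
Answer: $\frac{\sqrt{2}}{2} \approx 0.70711$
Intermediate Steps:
$E{\left(g \right)} = \sqrt{2} \sqrt{g}$ ($E{\left(g \right)} = \sqrt{2 g} = \sqrt{2} \sqrt{g}$)
$\frac{1}{E{\left(c{\left(5,1 \right)} \right)}} = \frac{1}{\sqrt{2} \sqrt{1}} = \frac{1}{\sqrt{2} \cdot 1} = \frac{1}{\sqrt{2}} = \frac{\sqrt{2}}{2}$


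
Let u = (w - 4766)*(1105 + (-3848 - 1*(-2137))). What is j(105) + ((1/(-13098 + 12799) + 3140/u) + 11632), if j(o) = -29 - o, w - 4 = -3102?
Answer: 4095901734511/356227404 ≈ 11498.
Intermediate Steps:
w = -3098 (w = 4 - 3102 = -3098)
u = 4765584 (u = (-3098 - 4766)*(1105 + (-3848 - 1*(-2137))) = -7864*(1105 + (-3848 + 2137)) = -7864*(1105 - 1711) = -7864*(-606) = 4765584)
j(105) + ((1/(-13098 + 12799) + 3140/u) + 11632) = (-29 - 1*105) + ((1/(-13098 + 12799) + 3140/4765584) + 11632) = (-29 - 105) + ((1/(-299) + 3140*(1/4765584)) + 11632) = -134 + ((-1/299 + 785/1191396) + 11632) = -134 + (-956681/356227404 + 11632) = -134 + 4143636206647/356227404 = 4095901734511/356227404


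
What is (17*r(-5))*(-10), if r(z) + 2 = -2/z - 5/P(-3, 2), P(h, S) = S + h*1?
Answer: -578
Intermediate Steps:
P(h, S) = S + h
r(z) = 3 - 2/z (r(z) = -2 + (-2/z - 5/(2 - 3)) = -2 + (-2/z - 5/(-1)) = -2 + (-2/z - 5*(-1)) = -2 + (-2/z + 5) = -2 + (5 - 2/z) = 3 - 2/z)
(17*r(-5))*(-10) = (17*(3 - 2/(-5)))*(-10) = (17*(3 - 2*(-1/5)))*(-10) = (17*(3 + 2/5))*(-10) = (17*(17/5))*(-10) = (289/5)*(-10) = -578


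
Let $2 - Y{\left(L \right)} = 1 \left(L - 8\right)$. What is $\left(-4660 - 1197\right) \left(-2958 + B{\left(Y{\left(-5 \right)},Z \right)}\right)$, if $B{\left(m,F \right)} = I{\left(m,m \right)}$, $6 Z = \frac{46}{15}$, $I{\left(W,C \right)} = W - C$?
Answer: $17325006$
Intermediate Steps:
$Z = \frac{23}{45}$ ($Z = \frac{46 \cdot \frac{1}{15}}{6} = \frac{1}{6} \cdot \frac{46}{15} = \frac{23}{45} \approx 0.51111$)
$Y{\left(L \right)} = 10 - L$ ($Y{\left(L \right)} = 2 - 1 \left(L - 8\right) = 2 - 1 \left(-8 + L\right) = 2 - \left(-8 + L\right) = 10 - L$)
$B{\left(m,F \right)} = 0$ ($B{\left(m,F \right)} = m - m = 0$)
$\left(-4660 - 1197\right) \left(-2958 + B{\left(Y{\left(-5 \right)},Z \right)}\right) = \left(-4660 - 1197\right) \left(-2958 + 0\right) = \left(-5857\right) \left(-2958\right) = 17325006$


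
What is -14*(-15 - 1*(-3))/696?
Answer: 7/29 ≈ 0.24138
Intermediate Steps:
-14*(-15 - 1*(-3))/696 = -14*(-15 + 3)*(1/696) = -14*(-12)*(1/696) = 168*(1/696) = 7/29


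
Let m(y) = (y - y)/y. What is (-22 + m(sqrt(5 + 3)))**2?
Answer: 484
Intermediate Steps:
m(y) = 0 (m(y) = 0/y = 0)
(-22 + m(sqrt(5 + 3)))**2 = (-22 + 0)**2 = (-22)**2 = 484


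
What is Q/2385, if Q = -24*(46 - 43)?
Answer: -8/265 ≈ -0.030189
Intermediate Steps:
Q = -72 (Q = -24*3 = -72)
Q/2385 = -72/2385 = -72*1/2385 = -8/265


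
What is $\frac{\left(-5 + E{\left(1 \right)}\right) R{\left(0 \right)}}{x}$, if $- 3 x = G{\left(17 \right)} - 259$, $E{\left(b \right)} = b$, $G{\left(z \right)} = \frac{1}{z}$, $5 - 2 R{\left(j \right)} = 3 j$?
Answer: $- \frac{255}{2201} \approx -0.11586$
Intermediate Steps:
$R{\left(j \right)} = \frac{5}{2} - \frac{3 j}{2}$
$x = \frac{4402}{51}$ ($x = - \frac{\frac{1}{17} - 259}{3} = \left(- \frac{1}{3}\right) \left(- \frac{4402}{17}\right) = \frac{4402}{51} \approx 86.314$)
$\frac{\left(-5 + E{\left(1 \right)}\right) R{\left(0 \right)}}{x} = \frac{\left(-5 + 1\right) \left(\frac{5}{2} - 0\right)}{\frac{4402}{51}} = - 4 \left(\frac{5}{2} + 0\right) \frac{51}{4402} = \left(-4\right) \frac{5}{2} \cdot \frac{51}{4402} = \left(-10\right) \frac{51}{4402} = - \frac{255}{2201}$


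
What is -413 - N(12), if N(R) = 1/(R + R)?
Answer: -9913/24 ≈ -413.04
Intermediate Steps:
N(R) = 1/(2*R)
-413 - N(12) = -413 - 1/(2*12) = -413 - 1*1/24 = -413 - 1/24 = -9913/24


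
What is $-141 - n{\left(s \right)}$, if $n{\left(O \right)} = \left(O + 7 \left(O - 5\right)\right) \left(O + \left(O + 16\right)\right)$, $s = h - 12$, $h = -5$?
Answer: $-3219$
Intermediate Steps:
$s = -17$ ($s = -5 - 12 = -17$)
$n{\left(O \right)} = \left(-35 + 8 O\right) \left(16 + 2 O\right)$ ($n{\left(O \right)} = \left(O + 7 \left(-5 + O\right)\right) \left(O + \left(16 + O\right)\right) = \left(O + \left(-35 + 7 O\right)\right) \left(16 + 2 O\right) = \left(-35 + 8 O\right) \left(16 + 2 O\right)$)
$-141 - n{\left(s \right)} = -141 - \left(-560 + 16 \left(-17\right)^{2} + 58 \left(-17\right)\right) = -141 - \left(-560 + 16 \cdot 289 - 986\right) = -141 - \left(-560 + 4624 - 986\right) = -141 - 3078 = -3219$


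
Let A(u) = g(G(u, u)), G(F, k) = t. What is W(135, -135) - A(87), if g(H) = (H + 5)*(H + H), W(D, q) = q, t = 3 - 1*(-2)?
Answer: -235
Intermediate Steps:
t = 5 (t = 3 + 2 = 5)
G(F, k) = 5
g(H) = 2*H*(5 + H) (g(H) = (5 + H)*(2*H) = 2*H*(5 + H))
A(u) = 100 (A(u) = 2*5*(5 + 5) = 2*5*10 = 100)
W(135, -135) - A(87) = -135 - 1*100 = -135 - 100 = -235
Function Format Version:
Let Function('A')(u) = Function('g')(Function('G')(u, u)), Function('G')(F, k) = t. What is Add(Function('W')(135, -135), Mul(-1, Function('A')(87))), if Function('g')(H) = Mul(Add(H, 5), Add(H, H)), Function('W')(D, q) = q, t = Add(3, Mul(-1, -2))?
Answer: -235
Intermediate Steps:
t = 5 (t = Add(3, 2) = 5)
Function('G')(F, k) = 5
Function('g')(H) = Mul(2, H, Add(5, H)) (Function('g')(H) = Mul(Add(5, H), Mul(2, H)) = Mul(2, H, Add(5, H)))
Function('A')(u) = 100 (Function('A')(u) = Mul(2, 5, Add(5, 5)) = Mul(2, 5, 10) = 100)
Add(Function('W')(135, -135), Mul(-1, Function('A')(87))) = Add(-135, Mul(-1, 100)) = Add(-135, -100) = -235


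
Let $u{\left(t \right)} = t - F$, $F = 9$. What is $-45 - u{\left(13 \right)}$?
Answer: $-49$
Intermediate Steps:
$u{\left(t \right)} = -9 + t$ ($u{\left(t \right)} = t - 9 = -9 + t$)
$-45 - u{\left(13 \right)} = -45 - \left(-9 + 13\right) = -45 - 4 = -49$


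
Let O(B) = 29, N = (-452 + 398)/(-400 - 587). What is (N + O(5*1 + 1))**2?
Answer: 91374481/108241 ≈ 844.18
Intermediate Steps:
N = 18/329 (N = -54/(-987) = -54*(-1/987) = 18/329 ≈ 0.054711)
(N + O(5*1 + 1))**2 = (18/329 + 29)**2 = (9559/329)**2 = 91374481/108241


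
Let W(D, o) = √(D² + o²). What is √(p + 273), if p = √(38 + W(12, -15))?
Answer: √(273 + √(38 + 3*√41)) ≈ 16.750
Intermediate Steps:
p = √(38 + 3*√41) (p = √(38 + √(12² + (-15)²)) = √(38 + √(144 + 225)) = √(38 + √369) = √(38 + 3*√41) ≈ 7.5637)
√(p + 273) = √(√(38 + 3*√41) + 273) = √(273 + √(38 + 3*√41))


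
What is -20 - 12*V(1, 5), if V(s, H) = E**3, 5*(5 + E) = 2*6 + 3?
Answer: 76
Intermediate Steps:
E = -2 (E = -5 + (2*6 + 3)/5 = -5 + (12 + 3)/5 = -5 + (1/5)*15 = -5 + 3 = -2)
V(s, H) = -8 (V(s, H) = (-2)**3 = -8)
-20 - 12*V(1, 5) = -20 - 12*(-8) = -20 + 96 = 76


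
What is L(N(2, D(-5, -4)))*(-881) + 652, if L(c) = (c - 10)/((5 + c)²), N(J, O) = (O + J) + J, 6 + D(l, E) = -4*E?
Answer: 231848/361 ≈ 642.24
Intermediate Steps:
D(l, E) = -6 - 4*E
N(J, O) = O + 2*J (N(J, O) = (J + O) + J = O + 2*J)
L(c) = (-10 + c)/(5 + c)²
L(N(2, D(-5, -4)))*(-881) + 652 = ((-10 + ((-6 - 4*(-4)) + 2*2))/(5 + ((-6 - 4*(-4)) + 2*2))²)*(-881) + 652 = ((-10 + ((-6 + 16) + 4))/(5 + ((-6 + 16) + 4))²)*(-881) + 652 = ((-10 + (10 + 4))/(5 + (10 + 4))²)*(-881) + 652 = ((-10 + 14)/(5 + 14)²)*(-881) + 652 = (4/19²)*(-881) + 652 = ((1/361)*4)*(-881) + 652 = (4/361)*(-881) + 652 = -3524/361 + 652 = 231848/361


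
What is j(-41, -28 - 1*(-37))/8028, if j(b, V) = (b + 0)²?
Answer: 1681/8028 ≈ 0.20939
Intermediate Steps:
j(b, V) = b²
j(-41, -28 - 1*(-37))/8028 = (-41)²/8028 = 1681*(1/8028) = 1681/8028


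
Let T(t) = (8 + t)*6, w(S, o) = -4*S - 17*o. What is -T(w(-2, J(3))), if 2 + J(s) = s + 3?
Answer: 312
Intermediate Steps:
J(s) = 1 + s (J(s) = -2 + (s + 3) = -2 + (3 + s) = 1 + s)
w(S, o) = -17*o - 4*S
T(t) = 48 + 6*t
-T(w(-2, J(3))) = -(48 + 6*(-17*(1 + 3) - 4*(-2))) = -(48 + 6*(-17*4 + 8)) = -(48 + 6*(-68 + 8)) = -(48 + 6*(-60)) = -(48 - 360) = -1*(-312) = 312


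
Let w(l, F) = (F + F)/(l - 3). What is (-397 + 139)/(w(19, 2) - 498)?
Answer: 1032/1991 ≈ 0.51833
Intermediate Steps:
w(l, F) = 2*F/(-3 + l) (w(l, F) = (2*F)/(-3 + l) = 2*F/(-3 + l))
(-397 + 139)/(w(19, 2) - 498) = (-397 + 139)/(2*2/(-3 + 19) - 498) = -258/(2*2/16 - 498) = -258/(2*2*(1/16) - 498) = -258/(1/4 - 498) = -258/(-1991/4) = -258*(-4/1991) = 1032/1991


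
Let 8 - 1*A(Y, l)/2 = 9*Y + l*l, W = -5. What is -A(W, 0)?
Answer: -106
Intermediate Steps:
A(Y, l) = 16 - 18*Y - 2*l**2 (A(Y, l) = 16 - 2*(9*Y + l*l) = 16 - 2*(9*Y + l**2) = 16 - 2*(l**2 + 9*Y) = 16 + (-18*Y - 2*l**2) = 16 - 18*Y - 2*l**2)
-A(W, 0) = -(16 - 18*(-5) - 2*0**2) = -(16 + 90 - 2*0) = -(16 + 90 + 0) = -1*106 = -106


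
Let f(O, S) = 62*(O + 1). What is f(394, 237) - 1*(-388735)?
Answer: 413225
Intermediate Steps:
f(O, S) = 62 + 62*O (f(O, S) = 62*(1 + O) = 62 + 62*O)
f(394, 237) - 1*(-388735) = (62 + 62*394) - 1*(-388735) = (62 + 24428) + 388735 = 24490 + 388735 = 413225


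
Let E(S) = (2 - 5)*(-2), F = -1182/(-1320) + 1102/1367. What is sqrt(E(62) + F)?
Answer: sqrt(174141918115)/150370 ≈ 2.7752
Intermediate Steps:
F = 511739/300740 (F = -1182*(-1/1320) + 1102*(1/1367) = 197/220 + 1102/1367 = 511739/300740 ≈ 1.7016)
E(S) = 6 (E(S) = -3*(-2) = 6)
sqrt(E(62) + F) = sqrt(6 + 511739/300740) = sqrt(2316179/300740) = sqrt(174141918115)/150370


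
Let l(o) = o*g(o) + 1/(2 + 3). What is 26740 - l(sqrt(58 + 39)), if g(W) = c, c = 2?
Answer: 133699/5 - 2*sqrt(97) ≈ 26720.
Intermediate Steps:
g(W) = 2
l(o) = 1/5 + 2*o (l(o) = o*2 + 1/(2 + 3) = 2*o + 1/5 = 1/5 + 2*o)
26740 - l(sqrt(58 + 39)) = 26740 - (1/5 + 2*sqrt(58 + 39)) = 26740 - (1/5 + 2*sqrt(97)) = 26740 + (-1/5 - 2*sqrt(97)) = 133699/5 - 2*sqrt(97)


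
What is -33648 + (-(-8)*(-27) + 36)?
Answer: -33828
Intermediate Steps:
-33648 + (-(-8)*(-27) + 36) = -33648 + (-8*27 + 36) = -33648 + (-216 + 36) = -33648 - 180 = -33828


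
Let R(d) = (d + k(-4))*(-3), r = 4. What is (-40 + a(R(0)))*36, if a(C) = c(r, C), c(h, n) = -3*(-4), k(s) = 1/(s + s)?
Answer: -1008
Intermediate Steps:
k(s) = 1/(2*s)
R(d) = 3/8 - 3*d (R(d) = (d + (1/2)/(-4))*(-3) = (d + (1/2)*(-1/4))*(-3) = (d - 1/8)*(-3) = (-1/8 + d)*(-3) = 3/8 - 3*d)
c(h, n) = 12
a(C) = 12
(-40 + a(R(0)))*36 = (-40 + 12)*36 = -28*36 = -1008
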